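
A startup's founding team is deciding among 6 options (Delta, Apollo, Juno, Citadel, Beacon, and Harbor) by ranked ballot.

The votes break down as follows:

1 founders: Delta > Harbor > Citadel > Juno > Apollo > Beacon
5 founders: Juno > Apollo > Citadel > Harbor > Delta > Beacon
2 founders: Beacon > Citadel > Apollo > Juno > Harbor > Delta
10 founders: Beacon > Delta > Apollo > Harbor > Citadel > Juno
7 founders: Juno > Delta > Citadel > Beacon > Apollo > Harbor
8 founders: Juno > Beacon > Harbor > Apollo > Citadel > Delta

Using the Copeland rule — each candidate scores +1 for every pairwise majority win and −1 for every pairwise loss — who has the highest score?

Pairwise results:
  Delta vs Apollo: Delta wins 18–15.
  Delta vs Juno: Juno wins 22–11.
  Delta vs Citadel: Delta wins 18–15.
  Delta vs Beacon: Beacon wins 20–13.
  Delta vs Harbor: Delta wins 18–15.
  Apollo vs Juno: Juno wins 21–12.
  Apollo vs Citadel: Apollo wins 23–10.
  Apollo vs Beacon: Beacon wins 27–6.
  Apollo vs Harbor: Apollo wins 24–9.
  Juno vs Citadel: Juno wins 20–13.
  Juno vs Beacon: Juno wins 21–12.
  Juno vs Harbor: Juno wins 22–11.
  Citadel vs Beacon: Beacon wins 20–13.
  Citadel vs Harbor: Harbor wins 19–14.
  Beacon vs Harbor: Beacon wins 27–6.
Copeland scores (wins − losses):
  Delta: 3 − 2 = 1
  Apollo: 2 − 3 = -1
  Juno: 5 − 0 = 5
  Citadel: 0 − 5 = -5
  Beacon: 4 − 1 = 3
  Harbor: 1 − 4 = -3
Juno has the best Copeland score.

Juno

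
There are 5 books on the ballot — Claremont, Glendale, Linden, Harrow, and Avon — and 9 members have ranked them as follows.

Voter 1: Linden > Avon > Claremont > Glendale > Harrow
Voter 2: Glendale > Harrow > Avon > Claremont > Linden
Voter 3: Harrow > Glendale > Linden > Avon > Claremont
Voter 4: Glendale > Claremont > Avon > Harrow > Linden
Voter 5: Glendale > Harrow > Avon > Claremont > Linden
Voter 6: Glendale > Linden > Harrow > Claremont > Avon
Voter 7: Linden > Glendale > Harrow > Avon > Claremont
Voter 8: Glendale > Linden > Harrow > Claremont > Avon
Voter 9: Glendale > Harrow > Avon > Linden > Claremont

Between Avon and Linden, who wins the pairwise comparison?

Ballots ranking Avon above Linden: 4.
Ballots ranking Linden above Avon: 5.
Linden wins the head-to-head, 5–4.

Linden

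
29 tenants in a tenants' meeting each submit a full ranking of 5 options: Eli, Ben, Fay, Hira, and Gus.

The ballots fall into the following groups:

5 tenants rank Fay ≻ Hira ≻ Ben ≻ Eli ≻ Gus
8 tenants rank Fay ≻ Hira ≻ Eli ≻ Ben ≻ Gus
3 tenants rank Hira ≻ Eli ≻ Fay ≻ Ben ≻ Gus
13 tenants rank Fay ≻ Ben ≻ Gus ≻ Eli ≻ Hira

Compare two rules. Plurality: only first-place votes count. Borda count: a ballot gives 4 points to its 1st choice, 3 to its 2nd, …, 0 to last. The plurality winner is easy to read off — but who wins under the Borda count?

Fay

Plurality first-place counts: Eli 0, Ben 0, Fay 26, Hira 3, Gus 0 → Fay.
Borda totals: Eli 43, Ben 60, Fay 110, Hira 51, Gus 26 → Fay.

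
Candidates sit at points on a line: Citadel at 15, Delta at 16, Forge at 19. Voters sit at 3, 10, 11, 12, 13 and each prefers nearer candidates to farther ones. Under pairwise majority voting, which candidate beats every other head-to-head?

Citadel

With single-peaked preferences on a line, the Condorcet winner is the candidate closest to the median voter.
The median voter (position 11) is closest to Citadel at 15.
Check: Citadel vs Forge — voters closer to Citadel: 5 of 5.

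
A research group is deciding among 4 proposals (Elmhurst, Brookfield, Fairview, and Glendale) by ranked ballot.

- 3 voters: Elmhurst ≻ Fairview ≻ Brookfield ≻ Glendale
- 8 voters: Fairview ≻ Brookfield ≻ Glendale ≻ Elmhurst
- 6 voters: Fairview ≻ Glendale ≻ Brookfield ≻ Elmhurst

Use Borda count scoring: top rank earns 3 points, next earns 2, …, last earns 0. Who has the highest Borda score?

Fairview

Borda scores:
  Elmhurst: 3·3 + 8·0 + 6·0 = 9
  Brookfield: 3·1 + 8·2 + 6·1 = 25
  Fairview: 3·2 + 8·3 + 6·3 = 48
  Glendale: 3·0 + 8·1 + 6·2 = 20
Fairview has the highest total.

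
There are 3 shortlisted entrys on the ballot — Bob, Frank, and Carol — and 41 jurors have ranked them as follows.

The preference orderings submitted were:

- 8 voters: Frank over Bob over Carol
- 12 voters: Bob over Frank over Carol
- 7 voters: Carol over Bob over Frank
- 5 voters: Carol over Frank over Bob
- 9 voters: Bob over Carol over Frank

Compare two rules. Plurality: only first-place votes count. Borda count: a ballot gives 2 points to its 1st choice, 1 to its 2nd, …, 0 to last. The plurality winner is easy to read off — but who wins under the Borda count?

Plurality first-place counts: Bob 21, Frank 8, Carol 12 → Bob.
Borda totals: Bob 57, Frank 33, Carol 33 → Bob.

Bob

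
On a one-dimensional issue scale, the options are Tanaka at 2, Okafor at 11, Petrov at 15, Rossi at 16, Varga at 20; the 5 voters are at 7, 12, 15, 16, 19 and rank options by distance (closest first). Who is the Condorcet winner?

Petrov

With single-peaked preferences on a line, the Condorcet winner is the candidate closest to the median voter.
The median voter (position 15) is closest to Petrov at 15.
Check: Petrov vs Okafor — voters closer to Petrov: 3 of 5.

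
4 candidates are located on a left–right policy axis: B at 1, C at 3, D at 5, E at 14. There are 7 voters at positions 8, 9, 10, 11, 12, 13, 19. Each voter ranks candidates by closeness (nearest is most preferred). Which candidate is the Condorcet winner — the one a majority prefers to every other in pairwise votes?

E

With single-peaked preferences on a line, the Condorcet winner is the candidate closest to the median voter.
The median voter (position 11) is closest to E at 14.
Check: E vs B — voters closer to E: 7 of 7.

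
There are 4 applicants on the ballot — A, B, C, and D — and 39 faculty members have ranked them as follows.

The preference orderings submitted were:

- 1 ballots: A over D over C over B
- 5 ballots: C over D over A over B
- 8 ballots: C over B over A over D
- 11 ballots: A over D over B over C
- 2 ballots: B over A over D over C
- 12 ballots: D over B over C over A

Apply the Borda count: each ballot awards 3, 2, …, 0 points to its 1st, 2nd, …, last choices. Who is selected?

D

Borda scores:
  A: 3 + 5·1 + 8·1 + 11·3 + 2·2 + 12·0 = 53
  B: 0 + 5·0 + 8·2 + 11·1 + 2·3 + 12·2 = 57
  C: 1 + 5·3 + 8·3 + 11·0 + 2·0 + 12·1 = 52
  D: 2 + 5·2 + 8·0 + 11·2 + 2·1 + 12·3 = 72
D has the highest total.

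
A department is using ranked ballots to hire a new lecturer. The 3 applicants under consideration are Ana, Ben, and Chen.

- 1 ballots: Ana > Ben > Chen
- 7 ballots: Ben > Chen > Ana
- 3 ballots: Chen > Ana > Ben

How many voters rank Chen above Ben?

3

Ballots ranking Chen above Ben: 3.
Ballots ranking Ben above Chen: 1+7 = 8.
So 3 of 11 voters prefer Chen to Ben.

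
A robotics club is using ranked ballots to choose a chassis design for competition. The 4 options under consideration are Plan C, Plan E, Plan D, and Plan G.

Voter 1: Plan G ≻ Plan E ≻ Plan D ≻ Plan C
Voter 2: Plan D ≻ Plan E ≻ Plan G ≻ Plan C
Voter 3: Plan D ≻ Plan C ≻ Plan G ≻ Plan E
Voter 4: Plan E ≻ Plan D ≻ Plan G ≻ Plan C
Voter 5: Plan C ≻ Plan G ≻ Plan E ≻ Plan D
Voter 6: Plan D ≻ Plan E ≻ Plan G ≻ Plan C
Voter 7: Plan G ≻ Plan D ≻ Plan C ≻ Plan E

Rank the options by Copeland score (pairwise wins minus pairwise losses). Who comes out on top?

Pairwise results:
  Plan C vs Plan E: Plan E wins 4–3.
  Plan C vs Plan D: Plan D wins 6–1.
  Plan C vs Plan G: Plan G wins 5–2.
  Plan E vs Plan D: Plan D wins 4–3.
  Plan E vs Plan G: Plan G wins 4–3.
  Plan D vs Plan G: Plan D wins 4–3.
Copeland scores (wins − losses):
  Plan C: 0 − 3 = -3
  Plan E: 1 − 2 = -1
  Plan D: 3 − 0 = 3
  Plan G: 2 − 1 = 1
Plan D has the best Copeland score.

Plan D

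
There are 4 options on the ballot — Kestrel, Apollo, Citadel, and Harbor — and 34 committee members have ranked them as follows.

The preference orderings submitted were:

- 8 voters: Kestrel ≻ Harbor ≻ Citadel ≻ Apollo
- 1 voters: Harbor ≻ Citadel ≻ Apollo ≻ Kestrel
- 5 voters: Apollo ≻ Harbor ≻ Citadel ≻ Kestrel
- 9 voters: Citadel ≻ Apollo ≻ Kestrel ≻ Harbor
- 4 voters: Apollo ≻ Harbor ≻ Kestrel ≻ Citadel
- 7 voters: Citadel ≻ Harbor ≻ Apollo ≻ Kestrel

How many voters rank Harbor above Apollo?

Ballots ranking Harbor above Apollo: 8+1+7 = 16.
Ballots ranking Apollo above Harbor: 5+9+4 = 18.
So 16 of 34 voters prefer Harbor to Apollo.

16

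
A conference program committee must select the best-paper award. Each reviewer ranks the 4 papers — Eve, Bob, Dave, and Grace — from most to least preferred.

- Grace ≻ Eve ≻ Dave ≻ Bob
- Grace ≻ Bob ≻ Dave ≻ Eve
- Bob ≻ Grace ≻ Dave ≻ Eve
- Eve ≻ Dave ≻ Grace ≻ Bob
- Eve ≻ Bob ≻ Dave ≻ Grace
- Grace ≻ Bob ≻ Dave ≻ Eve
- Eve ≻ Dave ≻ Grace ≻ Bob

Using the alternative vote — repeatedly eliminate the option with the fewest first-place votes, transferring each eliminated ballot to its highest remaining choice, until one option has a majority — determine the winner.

Grace

Round 1: Eve 3, Grace 3, Bob 1, Dave 0. Dave has the fewest and is eliminated.
Round 2: Eve 3, Grace 3, Bob 1. Bob has the fewest and is eliminated.
Round 3: Grace 4, Eve 3. Grace has a majority.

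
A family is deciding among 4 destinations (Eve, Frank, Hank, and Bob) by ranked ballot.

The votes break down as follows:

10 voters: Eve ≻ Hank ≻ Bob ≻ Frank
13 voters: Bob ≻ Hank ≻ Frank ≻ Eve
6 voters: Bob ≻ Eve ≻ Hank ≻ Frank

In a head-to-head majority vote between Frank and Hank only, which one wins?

Hank

Ballots ranking Frank above Hank: 0.
Ballots ranking Hank above Frank: 10+13+6 = 29.
Hank wins the head-to-head, 29–0.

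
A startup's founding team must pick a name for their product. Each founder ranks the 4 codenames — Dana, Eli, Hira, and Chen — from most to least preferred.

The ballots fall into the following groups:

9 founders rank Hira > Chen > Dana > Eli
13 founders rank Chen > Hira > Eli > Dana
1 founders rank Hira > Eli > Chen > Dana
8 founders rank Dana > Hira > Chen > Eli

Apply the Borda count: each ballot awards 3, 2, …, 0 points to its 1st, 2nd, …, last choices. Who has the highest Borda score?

Borda scores:
  Dana: 9·1 + 13·0 + 0 + 8·3 = 33
  Eli: 9·0 + 13·1 + 2 + 8·0 = 15
  Hira: 9·3 + 13·2 + 3 + 8·2 = 72
  Chen: 9·2 + 13·3 + 1 + 8·1 = 66
Hira has the highest total.

Hira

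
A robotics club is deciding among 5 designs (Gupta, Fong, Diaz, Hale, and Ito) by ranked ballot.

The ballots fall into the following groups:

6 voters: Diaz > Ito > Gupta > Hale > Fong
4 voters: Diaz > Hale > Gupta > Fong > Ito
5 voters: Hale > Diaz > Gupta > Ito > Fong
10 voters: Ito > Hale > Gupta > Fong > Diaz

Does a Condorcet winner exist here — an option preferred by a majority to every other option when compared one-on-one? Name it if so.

None — there is no Condorcet winner

Head-to-head results (25 voters total):
Gupta vs Fong: Gupta wins 25–0.
Gupta vs Diaz: Diaz wins 15–10.
Gupta vs Hale: Hale wins 19–6.
Gupta vs Ito: Ito wins 16–9.
Fong vs Diaz: Diaz wins 15–10.
Fong vs Hale: Hale wins 25–0.
Fong vs Ito: Ito wins 21–4.
Diaz vs Hale: Hale wins 15–10.
Diaz vs Ito: Diaz wins 15–10.
Hale vs Ito: Ito wins 16–9.
No candidate beats all others: Diaz beats Ito beats Hale beats Diaz, a majority cycle.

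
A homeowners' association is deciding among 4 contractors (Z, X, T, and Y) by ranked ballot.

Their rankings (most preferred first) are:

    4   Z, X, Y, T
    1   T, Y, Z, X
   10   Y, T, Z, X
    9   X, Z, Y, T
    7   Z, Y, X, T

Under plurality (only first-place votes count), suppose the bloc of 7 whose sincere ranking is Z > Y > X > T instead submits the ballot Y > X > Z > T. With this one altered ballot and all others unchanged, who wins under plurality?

Y

First-place totals with the altered ballot: Z 4, X 9, T 1, Y 17.
The switch changes the winner from Z to Y.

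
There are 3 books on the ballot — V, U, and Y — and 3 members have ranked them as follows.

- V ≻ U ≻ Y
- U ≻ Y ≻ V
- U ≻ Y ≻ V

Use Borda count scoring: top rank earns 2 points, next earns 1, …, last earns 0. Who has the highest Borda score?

U

Borda scores:
  V: 2 + 0 + 0 = 2
  U: 1 + 2 + 2 = 5
  Y: 0 + 1 + 1 = 2
U has the highest total.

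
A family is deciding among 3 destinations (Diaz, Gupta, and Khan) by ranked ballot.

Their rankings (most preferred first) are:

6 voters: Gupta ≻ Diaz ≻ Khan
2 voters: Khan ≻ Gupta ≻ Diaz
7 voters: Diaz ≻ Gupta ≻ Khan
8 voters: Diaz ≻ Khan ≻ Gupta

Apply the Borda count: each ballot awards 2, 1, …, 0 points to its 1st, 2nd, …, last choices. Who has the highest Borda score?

Diaz

Borda scores:
  Diaz: 6·1 + 2·0 + 7·2 + 8·2 = 36
  Gupta: 6·2 + 2·1 + 7·1 + 8·0 = 21
  Khan: 6·0 + 2·2 + 7·0 + 8·1 = 12
Diaz has the highest total.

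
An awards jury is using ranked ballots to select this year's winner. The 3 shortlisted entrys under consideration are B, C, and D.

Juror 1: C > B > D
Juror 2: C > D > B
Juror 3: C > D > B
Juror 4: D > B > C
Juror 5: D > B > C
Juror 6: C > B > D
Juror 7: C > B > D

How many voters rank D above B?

4

Ballots ranking D above B: 4.
Ballots ranking B above D: 3.
So 4 of 7 voters prefer D to B.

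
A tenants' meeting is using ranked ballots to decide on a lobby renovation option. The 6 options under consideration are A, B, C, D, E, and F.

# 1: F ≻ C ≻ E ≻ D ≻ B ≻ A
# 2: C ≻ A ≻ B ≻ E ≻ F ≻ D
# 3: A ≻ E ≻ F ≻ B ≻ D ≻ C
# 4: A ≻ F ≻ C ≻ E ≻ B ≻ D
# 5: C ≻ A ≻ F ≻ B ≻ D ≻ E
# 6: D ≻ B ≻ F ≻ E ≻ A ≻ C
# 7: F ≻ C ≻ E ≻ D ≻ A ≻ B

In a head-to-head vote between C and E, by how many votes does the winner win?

Ballots ranking C above E: 5.
Ballots ranking E above C: 2.
C wins 5–2, a margin of 3.

3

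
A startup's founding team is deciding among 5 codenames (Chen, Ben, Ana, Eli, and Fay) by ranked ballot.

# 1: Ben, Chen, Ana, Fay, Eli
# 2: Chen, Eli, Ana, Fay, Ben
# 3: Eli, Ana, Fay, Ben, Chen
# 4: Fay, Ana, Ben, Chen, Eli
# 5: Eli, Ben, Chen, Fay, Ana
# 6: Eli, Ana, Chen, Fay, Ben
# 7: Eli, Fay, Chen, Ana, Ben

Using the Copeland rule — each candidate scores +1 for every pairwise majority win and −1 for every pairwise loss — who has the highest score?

Eli

Pairwise results:
  Chen vs Ben: Ben wins 4–3.
  Chen vs Ana: Chen wins 4–3.
  Chen vs Eli: Eli wins 4–3.
  Chen vs Fay: Chen wins 4–3.
  Ben vs Ana: Ana wins 5–2.
  Ben vs Eli: Eli wins 5–2.
  Ben vs Fay: Fay wins 5–2.
  Ana vs Eli: Eli wins 5–2.
  Ana vs Fay: Ana wins 4–3.
  Eli vs Fay: Eli wins 5–2.
Copeland scores (wins − losses):
  Chen: 2 − 2 = 0
  Ben: 1 − 3 = -2
  Ana: 2 − 2 = 0
  Eli: 4 − 0 = 4
  Fay: 1 − 3 = -2
Eli has the best Copeland score.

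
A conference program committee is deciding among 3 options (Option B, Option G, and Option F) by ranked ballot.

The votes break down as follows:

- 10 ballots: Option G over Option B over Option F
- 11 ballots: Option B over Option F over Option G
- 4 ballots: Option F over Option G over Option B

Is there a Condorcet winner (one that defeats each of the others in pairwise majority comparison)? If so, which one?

No Condorcet winner

Head-to-head results (25 voters total):
Option B vs Option G: Option G wins 14–11.
Option B vs Option F: Option B wins 21–4.
Option G vs Option F: Option F wins 15–10.
No candidate beats all others: Option B beats Option F beats Option G beats Option B, a majority cycle.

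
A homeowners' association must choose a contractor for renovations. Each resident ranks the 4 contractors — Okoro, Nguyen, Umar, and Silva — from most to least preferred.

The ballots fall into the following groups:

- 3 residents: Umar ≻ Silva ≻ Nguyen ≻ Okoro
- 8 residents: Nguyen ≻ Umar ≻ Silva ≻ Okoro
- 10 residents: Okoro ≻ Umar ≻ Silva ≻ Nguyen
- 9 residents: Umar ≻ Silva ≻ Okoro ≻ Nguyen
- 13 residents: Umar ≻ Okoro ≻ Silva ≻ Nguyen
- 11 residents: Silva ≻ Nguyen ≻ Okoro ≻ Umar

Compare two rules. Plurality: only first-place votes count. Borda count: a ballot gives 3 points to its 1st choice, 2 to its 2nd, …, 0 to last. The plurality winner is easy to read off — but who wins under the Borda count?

Umar

Plurality first-place counts: Okoro 10, Nguyen 8, Umar 25, Silva 11 → Umar.
Borda totals: Okoro 76, Nguyen 49, Umar 111, Silva 88 → Umar.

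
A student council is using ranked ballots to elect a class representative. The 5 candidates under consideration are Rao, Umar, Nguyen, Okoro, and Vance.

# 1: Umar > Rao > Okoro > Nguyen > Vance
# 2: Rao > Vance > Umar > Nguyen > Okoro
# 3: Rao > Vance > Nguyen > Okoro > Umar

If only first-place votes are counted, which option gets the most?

Rao

First-place vote totals:
  Rao: 2
  Umar: 1
  Nguyen: 0
  Okoro: 0
  Vance: 0
Rao has the most first-place votes.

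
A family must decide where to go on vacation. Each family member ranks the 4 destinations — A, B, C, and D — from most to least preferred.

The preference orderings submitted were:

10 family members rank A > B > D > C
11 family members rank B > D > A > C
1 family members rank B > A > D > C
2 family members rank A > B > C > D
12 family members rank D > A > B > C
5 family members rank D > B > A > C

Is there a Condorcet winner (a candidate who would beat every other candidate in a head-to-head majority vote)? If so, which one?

There is no Condorcet winner

Head-to-head results (41 voters total):
A vs B: A wins 24–17.
A vs C: A wins 41–0.
A vs D: D wins 28–13.
B vs C: B wins 41–0.
B vs D: B wins 24–17.
C vs D: D wins 39–2.
No candidate beats all others: A beats B beats D beats A, a majority cycle.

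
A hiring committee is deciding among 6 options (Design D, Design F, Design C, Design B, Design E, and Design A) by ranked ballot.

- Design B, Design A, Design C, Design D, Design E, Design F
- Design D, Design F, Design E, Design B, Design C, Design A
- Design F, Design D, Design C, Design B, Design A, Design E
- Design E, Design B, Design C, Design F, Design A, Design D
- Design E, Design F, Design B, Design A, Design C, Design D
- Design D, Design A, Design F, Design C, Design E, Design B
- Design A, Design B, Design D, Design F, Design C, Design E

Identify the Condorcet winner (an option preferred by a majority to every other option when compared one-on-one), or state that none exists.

Head-to-head results (7 voters total):
Design D vs Design F: Design D wins 4–3.
Design D vs Design C: Design D wins 4–3.
Design D vs Design B: Design B wins 4–3.
Design D vs Design E: Design D wins 5–2.
Design D vs Design A: Design A wins 4–3.
Design F vs Design C: Design F wins 5–2.
Design F vs Design B: Design F wins 4–3.
Design F vs Design E: Design F wins 4–3.
Design F vs Design A: Design F wins 4–3.
Design C vs Design B: Design B wins 5–2.
Design C vs Design E: Design C wins 4–3.
Design C vs Design A: Design A wins 4–3.
Design B vs Design E: Design E wins 4–3.
Design B vs Design A: Design B wins 5–2.
Design E vs Design A: Design A wins 4–3.
No candidate beats all others: Design D beats Design F beats Design B beats Design D, a majority cycle.

None — there is no Condorcet winner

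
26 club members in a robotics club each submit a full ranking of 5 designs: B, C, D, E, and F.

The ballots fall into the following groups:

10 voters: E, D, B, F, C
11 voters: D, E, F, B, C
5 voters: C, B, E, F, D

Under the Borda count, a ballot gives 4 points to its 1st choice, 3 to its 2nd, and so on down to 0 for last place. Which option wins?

Borda scores:
  B: 10·2 + 11·1 + 5·3 = 46
  C: 10·0 + 11·0 + 5·4 = 20
  D: 10·3 + 11·4 + 5·0 = 74
  E: 10·4 + 11·3 + 5·2 = 83
  F: 10·1 + 11·2 + 5·1 = 37
E has the highest total.

E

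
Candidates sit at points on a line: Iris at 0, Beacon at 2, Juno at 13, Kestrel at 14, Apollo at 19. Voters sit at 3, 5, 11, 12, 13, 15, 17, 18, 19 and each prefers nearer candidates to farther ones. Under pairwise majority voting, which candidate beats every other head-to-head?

With single-peaked preferences on a line, the Condorcet winner is the candidate closest to the median voter.
The median voter (position 13) is closest to Juno at 13.
Check: Juno vs Beacon — voters closer to Juno: 7 of 9.

Juno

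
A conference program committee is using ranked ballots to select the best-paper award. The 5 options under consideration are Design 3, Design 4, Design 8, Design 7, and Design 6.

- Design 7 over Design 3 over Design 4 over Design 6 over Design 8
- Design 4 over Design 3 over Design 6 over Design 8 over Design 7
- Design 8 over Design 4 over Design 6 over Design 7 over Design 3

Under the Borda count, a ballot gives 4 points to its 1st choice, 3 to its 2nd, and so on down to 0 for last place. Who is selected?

Borda scores:
  Design 3: 3 + 3 + 0 = 6
  Design 4: 2 + 4 + 3 = 9
  Design 8: 0 + 1 + 4 = 5
  Design 7: 4 + 0 + 1 = 5
  Design 6: 1 + 2 + 2 = 5
Design 4 has the highest total.

Design 4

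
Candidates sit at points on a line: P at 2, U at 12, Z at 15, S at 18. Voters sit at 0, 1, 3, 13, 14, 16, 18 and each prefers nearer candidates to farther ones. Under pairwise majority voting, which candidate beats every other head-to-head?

With single-peaked preferences on a line, the Condorcet winner is the candidate closest to the median voter.
The median voter (position 13) is closest to U at 12.
Check: U vs S — voters closer to U: 5 of 7.

U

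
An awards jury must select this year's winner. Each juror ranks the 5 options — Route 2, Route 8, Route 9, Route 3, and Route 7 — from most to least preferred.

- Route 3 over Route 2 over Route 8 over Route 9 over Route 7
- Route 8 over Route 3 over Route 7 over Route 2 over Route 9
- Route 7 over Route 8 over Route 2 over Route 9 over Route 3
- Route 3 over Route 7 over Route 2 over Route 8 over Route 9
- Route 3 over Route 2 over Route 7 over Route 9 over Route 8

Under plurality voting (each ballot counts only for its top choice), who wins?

First-place vote totals:
  Route 2: 0
  Route 8: 1
  Route 9: 0
  Route 3: 3
  Route 7: 1
Route 3 has the most first-place votes.

Route 3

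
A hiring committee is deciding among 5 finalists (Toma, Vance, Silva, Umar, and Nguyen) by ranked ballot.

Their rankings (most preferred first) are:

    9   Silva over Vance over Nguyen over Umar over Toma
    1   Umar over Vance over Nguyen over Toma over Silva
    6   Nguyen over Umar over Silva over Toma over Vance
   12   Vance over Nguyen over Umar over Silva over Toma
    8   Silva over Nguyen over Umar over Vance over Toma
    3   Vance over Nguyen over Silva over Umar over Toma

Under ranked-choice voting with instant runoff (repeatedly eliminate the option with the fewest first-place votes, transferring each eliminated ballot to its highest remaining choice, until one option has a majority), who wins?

Silva

Round 1: Silva 17, Vance 15, Nguyen 6, Umar 1, Toma 0. Toma has the fewest and is eliminated.
Round 2: Silva 17, Vance 15, Nguyen 6, Umar 1. Umar has the fewest and is eliminated.
Round 3: Silva 17, Vance 16, Nguyen 6. Nguyen has the fewest and is eliminated.
Round 4: Silva 23, Vance 16. Silva has a majority.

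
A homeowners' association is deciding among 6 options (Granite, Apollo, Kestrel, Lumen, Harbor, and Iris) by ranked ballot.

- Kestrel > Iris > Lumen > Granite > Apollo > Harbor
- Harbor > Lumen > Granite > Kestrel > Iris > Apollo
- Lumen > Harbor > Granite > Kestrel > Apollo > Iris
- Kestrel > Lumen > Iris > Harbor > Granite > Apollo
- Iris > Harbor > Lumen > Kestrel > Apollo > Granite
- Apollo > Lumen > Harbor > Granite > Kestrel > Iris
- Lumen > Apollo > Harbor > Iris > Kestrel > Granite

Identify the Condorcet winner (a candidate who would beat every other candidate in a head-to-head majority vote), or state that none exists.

Lumen

Head-to-head results (7 voters total):
Granite vs Apollo: Granite wins 4–3.
Granite vs Kestrel: Kestrel wins 4–3.
Granite vs Lumen: Lumen wins 7–0.
Granite vs Harbor: Harbor wins 6–1.
Granite vs Iris: Iris wins 4–3.
Apollo vs Kestrel: Kestrel wins 5–2.
Apollo vs Lumen: Lumen wins 6–1.
Apollo vs Harbor: Harbor wins 4–3.
Apollo vs Iris: Iris wins 4–3.
Kestrel vs Lumen: Lumen wins 5–2.
Kestrel vs Harbor: Harbor wins 5–2.
Kestrel vs Iris: Kestrel wins 5–2.
Lumen vs Harbor: Lumen wins 5–2.
Lumen vs Iris: Lumen wins 5–2.
Harbor vs Iris: Harbor wins 4–3.
Lumen beats each rival — Granite (7–0), Apollo (6–1), Kestrel (5–2), Harbor (5–2), Iris (5–2) — so Lumen is the Condorcet winner.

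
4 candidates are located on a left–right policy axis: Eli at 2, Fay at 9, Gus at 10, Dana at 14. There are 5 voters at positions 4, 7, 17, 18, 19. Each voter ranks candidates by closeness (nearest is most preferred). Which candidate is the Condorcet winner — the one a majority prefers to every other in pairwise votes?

Dana

With single-peaked preferences on a line, the Condorcet winner is the candidate closest to the median voter.
The median voter (position 17) is closest to Dana at 14.
Check: Dana vs Gus — voters closer to Dana: 3 of 5.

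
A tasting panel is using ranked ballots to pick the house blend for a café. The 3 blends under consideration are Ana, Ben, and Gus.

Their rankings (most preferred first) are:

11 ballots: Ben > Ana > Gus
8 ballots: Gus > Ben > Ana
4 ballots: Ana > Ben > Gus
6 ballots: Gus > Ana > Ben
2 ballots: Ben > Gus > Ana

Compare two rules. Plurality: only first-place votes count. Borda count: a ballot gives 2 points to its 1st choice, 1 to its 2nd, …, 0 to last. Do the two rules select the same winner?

No

Plurality first-place counts: Ana 4, Ben 13, Gus 14 → Gus.
Borda totals: Ana 25, Ben 38, Gus 30 → Ben.
The two rules disagree: plurality picks Gus, Borda picks Ben.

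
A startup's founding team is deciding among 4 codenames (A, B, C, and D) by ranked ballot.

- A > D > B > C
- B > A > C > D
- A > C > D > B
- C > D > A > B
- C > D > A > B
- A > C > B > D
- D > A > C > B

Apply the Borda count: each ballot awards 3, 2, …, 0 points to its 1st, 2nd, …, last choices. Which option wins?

Borda scores:
  A: 3 + 2 + 3 + 1 + 1 + 3 + 2 = 15
  B: 1 + 3 + 0 + 0 + 0 + 1 + 0 = 5
  C: 0 + 1 + 2 + 3 + 3 + 2 + 1 = 12
  D: 2 + 0 + 1 + 2 + 2 + 0 + 3 = 10
A has the highest total.

A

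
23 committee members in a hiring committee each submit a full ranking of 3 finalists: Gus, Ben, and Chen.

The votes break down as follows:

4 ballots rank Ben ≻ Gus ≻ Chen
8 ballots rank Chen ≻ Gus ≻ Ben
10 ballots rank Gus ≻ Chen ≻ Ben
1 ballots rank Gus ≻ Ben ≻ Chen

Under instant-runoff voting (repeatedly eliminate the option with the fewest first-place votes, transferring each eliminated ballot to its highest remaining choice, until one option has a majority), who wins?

Round 1: Gus 11, Chen 8, Ben 4. Ben has the fewest and is eliminated.
Round 2: Gus 15, Chen 8. Gus has a majority.

Gus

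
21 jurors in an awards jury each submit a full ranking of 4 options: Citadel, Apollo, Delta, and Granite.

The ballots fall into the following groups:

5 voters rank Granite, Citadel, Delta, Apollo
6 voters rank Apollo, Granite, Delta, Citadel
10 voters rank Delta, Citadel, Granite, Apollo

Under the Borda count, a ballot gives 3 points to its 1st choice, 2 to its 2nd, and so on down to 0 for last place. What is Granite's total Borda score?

37

Borda scores:
  Citadel: 5·2 + 6·0 + 10·2 = 30
  Apollo: 5·0 + 6·3 + 10·0 = 18
  Delta: 5·1 + 6·1 + 10·3 = 41
  Granite: 5·3 + 6·2 + 10·1 = 37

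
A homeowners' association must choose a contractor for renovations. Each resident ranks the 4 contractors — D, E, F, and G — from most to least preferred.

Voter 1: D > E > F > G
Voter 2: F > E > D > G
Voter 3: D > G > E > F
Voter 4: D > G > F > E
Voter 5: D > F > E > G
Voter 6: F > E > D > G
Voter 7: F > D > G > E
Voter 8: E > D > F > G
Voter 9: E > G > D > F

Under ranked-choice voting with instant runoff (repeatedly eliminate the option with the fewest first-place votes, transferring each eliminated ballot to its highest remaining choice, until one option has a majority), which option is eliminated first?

G

Round 1: D 4, F 3, E 2, G 0. G has the fewest and is eliminated.
Round 2: D 4, F 3, E 2. E has the fewest and is eliminated.
Round 3: D 6, F 3. D has a majority.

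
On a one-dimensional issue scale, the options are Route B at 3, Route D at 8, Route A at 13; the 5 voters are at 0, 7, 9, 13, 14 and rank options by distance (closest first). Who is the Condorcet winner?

With single-peaked preferences on a line, the Condorcet winner is the candidate closest to the median voter.
The median voter (position 9) is closest to Route D at 8.
Check: Route D vs Route B — voters closer to Route D: 4 of 5.

Route D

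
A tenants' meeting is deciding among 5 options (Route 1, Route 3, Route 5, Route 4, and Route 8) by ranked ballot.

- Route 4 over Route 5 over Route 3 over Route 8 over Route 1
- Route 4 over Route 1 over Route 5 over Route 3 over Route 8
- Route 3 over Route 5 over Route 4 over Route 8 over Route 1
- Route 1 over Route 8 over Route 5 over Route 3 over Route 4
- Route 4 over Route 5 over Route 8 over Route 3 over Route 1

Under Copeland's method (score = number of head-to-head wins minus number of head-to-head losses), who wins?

Pairwise results:
  Route 1 vs Route 3: Route 3 wins 3–2.
  Route 1 vs Route 5: Route 5 wins 3–2.
  Route 1 vs Route 4: Route 4 wins 4–1.
  Route 1 vs Route 8: Route 8 wins 3–2.
  Route 3 vs Route 5: Route 5 wins 4–1.
  Route 3 vs Route 4: Route 4 wins 3–2.
  Route 3 vs Route 8: Route 3 wins 3–2.
  Route 5 vs Route 4: Route 4 wins 3–2.
  Route 5 vs Route 8: Route 5 wins 4–1.
  Route 4 vs Route 8: Route 4 wins 4–1.
Copeland scores (wins − losses):
  Route 1: 0 − 4 = -4
  Route 3: 2 − 2 = 0
  Route 5: 3 − 1 = 2
  Route 4: 4 − 0 = 4
  Route 8: 1 − 3 = -2
Route 4 has the best Copeland score.

Route 4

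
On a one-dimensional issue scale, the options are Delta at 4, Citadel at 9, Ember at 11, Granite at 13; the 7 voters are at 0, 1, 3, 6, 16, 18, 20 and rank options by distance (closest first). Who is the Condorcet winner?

Delta

With single-peaked preferences on a line, the Condorcet winner is the candidate closest to the median voter.
The median voter (position 6) is closest to Delta at 4.
Check: Delta vs Ember — voters closer to Delta: 4 of 7.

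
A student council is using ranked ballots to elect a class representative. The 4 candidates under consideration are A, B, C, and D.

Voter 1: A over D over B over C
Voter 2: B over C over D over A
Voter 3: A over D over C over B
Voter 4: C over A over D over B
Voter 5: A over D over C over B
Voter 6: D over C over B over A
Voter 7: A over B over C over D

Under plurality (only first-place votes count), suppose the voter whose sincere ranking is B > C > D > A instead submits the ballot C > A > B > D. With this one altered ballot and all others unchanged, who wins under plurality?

A

First-place totals with the altered ballot: A 4, B 0, C 2, D 1.
The winner is unchanged: still A.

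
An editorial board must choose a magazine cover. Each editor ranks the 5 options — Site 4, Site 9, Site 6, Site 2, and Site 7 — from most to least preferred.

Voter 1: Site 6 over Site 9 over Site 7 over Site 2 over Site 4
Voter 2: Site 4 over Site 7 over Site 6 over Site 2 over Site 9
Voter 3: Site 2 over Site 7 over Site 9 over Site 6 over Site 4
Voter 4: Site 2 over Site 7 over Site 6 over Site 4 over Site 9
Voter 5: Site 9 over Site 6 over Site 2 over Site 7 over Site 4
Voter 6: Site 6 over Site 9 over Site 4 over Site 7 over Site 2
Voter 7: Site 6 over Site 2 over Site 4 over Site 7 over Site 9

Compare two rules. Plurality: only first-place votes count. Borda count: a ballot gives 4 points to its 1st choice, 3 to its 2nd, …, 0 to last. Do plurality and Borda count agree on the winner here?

Yes

Plurality first-place counts: Site 4 1, Site 9 1, Site 6 3, Site 2 2, Site 7 0 → Site 6.
Borda totals: Site 4 9, Site 9 12, Site 6 20, Site 2 15, Site 7 14 → Site 6.
The two rules agree on Site 6.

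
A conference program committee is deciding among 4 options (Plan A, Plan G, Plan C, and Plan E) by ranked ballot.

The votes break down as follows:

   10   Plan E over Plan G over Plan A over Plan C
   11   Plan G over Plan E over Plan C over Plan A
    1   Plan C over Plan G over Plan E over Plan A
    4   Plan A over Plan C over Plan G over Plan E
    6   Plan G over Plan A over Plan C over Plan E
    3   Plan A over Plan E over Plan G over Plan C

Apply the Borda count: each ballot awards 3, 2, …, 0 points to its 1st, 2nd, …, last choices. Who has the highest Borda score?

Borda scores:
  Plan A: 10·1 + 11·0 + 0 + 4·3 + 6·2 + 3·3 = 43
  Plan G: 10·2 + 11·3 + 2 + 4·1 + 6·3 + 3·1 = 80
  Plan C: 10·0 + 11·1 + 3 + 4·2 + 6·1 + 3·0 = 28
  Plan E: 10·3 + 11·2 + 1 + 4·0 + 6·0 + 3·2 = 59
Plan G has the highest total.

Plan G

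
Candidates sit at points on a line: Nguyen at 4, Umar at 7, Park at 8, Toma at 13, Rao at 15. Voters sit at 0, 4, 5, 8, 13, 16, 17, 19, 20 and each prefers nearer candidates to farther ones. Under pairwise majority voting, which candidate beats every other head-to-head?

Toma

With single-peaked preferences on a line, the Condorcet winner is the candidate closest to the median voter.
The median voter (position 13) is closest to Toma at 13.
Check: Toma vs Park — voters closer to Toma: 5 of 9.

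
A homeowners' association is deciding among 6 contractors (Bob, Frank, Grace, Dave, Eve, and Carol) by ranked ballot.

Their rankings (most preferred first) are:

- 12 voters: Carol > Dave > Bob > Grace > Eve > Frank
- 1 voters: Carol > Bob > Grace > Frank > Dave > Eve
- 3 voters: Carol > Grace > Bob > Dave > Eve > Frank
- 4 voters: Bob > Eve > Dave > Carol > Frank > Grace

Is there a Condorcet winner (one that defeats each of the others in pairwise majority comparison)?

Head-to-head results (20 voters total):
Bob vs Frank: Bob wins 20–0.
Bob vs Grace: Bob wins 17–3.
Bob vs Dave: Dave wins 12–8.
Bob vs Eve: Bob wins 20–0.
Bob vs Carol: Carol wins 16–4.
Frank vs Grace: Grace wins 16–4.
Frank vs Dave: Dave wins 19–1.
Frank vs Eve: Eve wins 19–1.
Frank vs Carol: Carol wins 20–0.
Grace vs Dave: Dave wins 16–4.
Grace vs Eve: Grace wins 16–4.
Grace vs Carol: Carol wins 20–0.
Dave vs Eve: Dave wins 16–4.
Dave vs Carol: Carol wins 16–4.
Eve vs Carol: Carol wins 16–4.
Carol beats each rival — Bob (16–4), Frank (20–0), Grace (20–0), Dave (16–4), Eve (16–4) — so Carol is the Condorcet winner.

Yes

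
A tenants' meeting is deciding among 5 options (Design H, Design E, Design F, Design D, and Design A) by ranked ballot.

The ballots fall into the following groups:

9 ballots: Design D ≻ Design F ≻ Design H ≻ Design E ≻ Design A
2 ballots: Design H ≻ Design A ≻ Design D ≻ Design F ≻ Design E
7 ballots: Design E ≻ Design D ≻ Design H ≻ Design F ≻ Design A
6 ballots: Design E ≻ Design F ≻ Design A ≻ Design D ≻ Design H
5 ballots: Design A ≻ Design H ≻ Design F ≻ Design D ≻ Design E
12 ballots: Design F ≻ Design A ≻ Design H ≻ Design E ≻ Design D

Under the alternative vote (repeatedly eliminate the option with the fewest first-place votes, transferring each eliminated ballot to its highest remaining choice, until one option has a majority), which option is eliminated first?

Round 1: Design E 13, Design F 12, Design D 9, Design A 5, Design H 2. Design H has the fewest and is eliminated.
Round 2: Design E 13, Design F 12, Design D 9, Design A 7. Design A has the fewest and is eliminated.
Round 3: Design F 17, Design E 13, Design D 11. Design D has the fewest and is eliminated.
Round 4: Design F 28, Design E 13. Design F has a majority.

Design H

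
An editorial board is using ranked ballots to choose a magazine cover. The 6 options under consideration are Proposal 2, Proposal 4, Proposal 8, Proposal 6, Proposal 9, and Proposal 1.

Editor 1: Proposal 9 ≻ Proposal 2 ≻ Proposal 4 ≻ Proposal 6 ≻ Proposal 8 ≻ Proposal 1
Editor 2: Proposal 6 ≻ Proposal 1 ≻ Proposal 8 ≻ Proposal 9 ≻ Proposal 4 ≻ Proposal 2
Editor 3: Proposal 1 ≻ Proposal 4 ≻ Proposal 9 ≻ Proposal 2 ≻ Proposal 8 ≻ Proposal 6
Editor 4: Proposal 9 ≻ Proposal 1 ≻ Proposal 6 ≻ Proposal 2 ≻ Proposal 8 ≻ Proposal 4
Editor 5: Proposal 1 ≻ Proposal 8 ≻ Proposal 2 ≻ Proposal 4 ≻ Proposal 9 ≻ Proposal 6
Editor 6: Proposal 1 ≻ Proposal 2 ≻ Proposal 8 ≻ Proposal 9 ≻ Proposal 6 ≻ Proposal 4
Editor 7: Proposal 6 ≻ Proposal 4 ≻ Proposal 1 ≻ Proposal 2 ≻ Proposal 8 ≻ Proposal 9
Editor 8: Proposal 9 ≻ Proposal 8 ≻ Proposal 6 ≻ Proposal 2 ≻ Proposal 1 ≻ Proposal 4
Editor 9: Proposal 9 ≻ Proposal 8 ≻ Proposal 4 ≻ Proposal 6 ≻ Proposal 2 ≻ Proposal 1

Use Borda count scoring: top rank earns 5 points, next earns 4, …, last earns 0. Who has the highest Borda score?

Proposal 9

Borda scores:
  Proposal 2: 4 + 0 + 2 + 2 + 3 + 4 + 2 + 2 + 1 = 20
  Proposal 4: 3 + 1 + 4 + 0 + 2 + 0 + 4 + 0 + 3 = 17
  Proposal 8: 1 + 3 + 1 + 1 + 4 + 3 + 1 + 4 + 4 = 22
  Proposal 6: 2 + 5 + 0 + 3 + 0 + 1 + 5 + 3 + 2 = 21
  Proposal 9: 5 + 2 + 3 + 5 + 1 + 2 + 0 + 5 + 5 = 28
  Proposal 1: 0 + 4 + 5 + 4 + 5 + 5 + 3 + 1 + 0 = 27
Proposal 9 has the highest total.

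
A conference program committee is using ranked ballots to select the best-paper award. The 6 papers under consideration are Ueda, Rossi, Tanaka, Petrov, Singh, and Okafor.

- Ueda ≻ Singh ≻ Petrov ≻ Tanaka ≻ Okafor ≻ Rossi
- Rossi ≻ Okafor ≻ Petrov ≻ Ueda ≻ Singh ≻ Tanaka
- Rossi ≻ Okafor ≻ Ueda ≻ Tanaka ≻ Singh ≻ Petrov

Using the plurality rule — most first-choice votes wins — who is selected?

First-place vote totals:
  Ueda: 1
  Rossi: 2
  Tanaka: 0
  Petrov: 0
  Singh: 0
  Okafor: 0
Rossi has the most first-place votes.

Rossi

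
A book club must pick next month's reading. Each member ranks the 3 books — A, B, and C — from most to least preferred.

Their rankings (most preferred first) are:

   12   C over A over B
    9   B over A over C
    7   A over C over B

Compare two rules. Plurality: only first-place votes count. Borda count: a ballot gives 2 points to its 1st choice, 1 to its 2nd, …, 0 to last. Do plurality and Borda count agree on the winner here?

Plurality first-place counts: A 7, B 9, C 12 → C.
Borda totals: A 35, B 18, C 31 → A.
The two rules disagree: plurality picks C, Borda picks A.

No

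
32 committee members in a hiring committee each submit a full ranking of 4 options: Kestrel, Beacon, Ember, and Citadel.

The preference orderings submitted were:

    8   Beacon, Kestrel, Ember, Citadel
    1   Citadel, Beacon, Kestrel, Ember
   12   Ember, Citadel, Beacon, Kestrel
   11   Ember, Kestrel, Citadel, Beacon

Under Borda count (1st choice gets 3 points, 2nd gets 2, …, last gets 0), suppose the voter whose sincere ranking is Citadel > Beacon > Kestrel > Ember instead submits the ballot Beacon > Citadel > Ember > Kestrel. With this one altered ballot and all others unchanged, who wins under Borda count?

Borda totals with the altered ballot: Kestrel 38, Beacon 39, Ember 78, Citadel 37.
The winner is unchanged: still Ember.

Ember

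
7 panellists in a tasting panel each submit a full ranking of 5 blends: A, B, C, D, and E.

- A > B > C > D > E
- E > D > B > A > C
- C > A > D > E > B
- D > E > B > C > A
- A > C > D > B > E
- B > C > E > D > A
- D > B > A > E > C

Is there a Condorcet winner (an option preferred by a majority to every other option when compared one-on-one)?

No

Head-to-head results (7 voters total):
A vs B: B wins 4–3.
A vs C: A wins 4–3.
A vs D: D wins 4–3.
A vs E: A wins 4–3.
B vs C: B wins 5–2.
B vs D: D wins 5–2.
B vs E: B wins 4–3.
C vs D: C wins 4–3.
C vs E: C wins 4–3.
D vs E: D wins 5–2.
No candidate beats all others: A beats C beats D beats A, a majority cycle.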